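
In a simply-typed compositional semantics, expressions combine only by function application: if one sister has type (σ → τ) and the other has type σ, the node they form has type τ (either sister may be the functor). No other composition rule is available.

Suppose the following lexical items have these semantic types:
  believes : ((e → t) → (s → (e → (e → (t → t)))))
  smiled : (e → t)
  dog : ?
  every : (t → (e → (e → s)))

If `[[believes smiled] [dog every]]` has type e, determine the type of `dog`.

((t → (e → (e → s))) → ((s → (e → (e → (t → t)))) → e))

[[believes smiled] [dog every]] is required to be e. [believes smiled] : (s → (e → (e → (t → t)))) cannot yield e as functor, so [dog every] : ((s → (e → (e → (t → t)))) → e).
[dog every] is required to be ((s → (e → (e → (t → t)))) → e). every : (t → (e → (e → s))) cannot yield ((s → (e → (e → (t → t)))) → e) as functor, so dog : ((t → (e → (e → s))) → ((s → (e → (e → (t → t)))) → e)).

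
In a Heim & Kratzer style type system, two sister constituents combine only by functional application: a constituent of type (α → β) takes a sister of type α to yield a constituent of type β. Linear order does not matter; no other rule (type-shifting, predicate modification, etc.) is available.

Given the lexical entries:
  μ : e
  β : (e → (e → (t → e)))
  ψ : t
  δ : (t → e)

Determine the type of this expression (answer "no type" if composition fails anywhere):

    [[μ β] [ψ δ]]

[μ β]: β is (e → (e → (t → e))), μ is e; result (e → (t → e)).
[ψ δ]: δ is (t → e), ψ is t; result e.
[[μ β] [ψ δ]]: [μ β] is (e → (t → e)), [ψ δ] is e; result (t → e).

(t → e)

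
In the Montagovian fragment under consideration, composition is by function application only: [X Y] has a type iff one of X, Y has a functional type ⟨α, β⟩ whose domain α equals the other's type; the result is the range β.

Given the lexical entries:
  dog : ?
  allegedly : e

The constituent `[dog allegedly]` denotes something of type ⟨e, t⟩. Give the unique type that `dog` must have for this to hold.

⟨e, ⟨e, t⟩⟩

[dog allegedly] is required to be ⟨e, t⟩. allegedly : e cannot yield ⟨e, t⟩ as functor, so dog : ⟨e, ⟨e, t⟩⟩.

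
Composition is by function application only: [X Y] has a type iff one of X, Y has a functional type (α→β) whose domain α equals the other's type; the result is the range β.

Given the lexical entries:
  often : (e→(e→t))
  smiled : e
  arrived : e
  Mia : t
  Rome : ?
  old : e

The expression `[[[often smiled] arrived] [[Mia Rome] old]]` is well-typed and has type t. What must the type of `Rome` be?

(t→(e→(t→t)))

For [[[often smiled] arrived] [[Mia Rome] old]] to have type t with [[often smiled] arrived] of type t, [[Mia Rome] old] must be the function: [[Mia Rome] old] : (t→t).
For [[Mia Rome] old] to have type (t→t) with old of type e, [Mia Rome] must be the function: [Mia Rome] : (e→(t→t)).
For [Mia Rome] to have type (e→(t→t)) with Mia of type t, Rome must be the function: Rome : (t→(e→(t→t))).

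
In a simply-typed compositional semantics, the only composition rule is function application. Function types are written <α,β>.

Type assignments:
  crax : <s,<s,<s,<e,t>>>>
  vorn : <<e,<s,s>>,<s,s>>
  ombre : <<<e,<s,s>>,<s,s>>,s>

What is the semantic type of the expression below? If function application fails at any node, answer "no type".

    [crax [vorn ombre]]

<s,<s,<e,t>>>

[vorn ombre]: <<<e,<s,s>>,<s,s>>,s> applied to <<e,<s,s>>,<s,s>> yields s.
[crax [vorn ombre]]: <s,<s,<s,<e,t>>>> applied to s yields <s,<s,<e,t>>>.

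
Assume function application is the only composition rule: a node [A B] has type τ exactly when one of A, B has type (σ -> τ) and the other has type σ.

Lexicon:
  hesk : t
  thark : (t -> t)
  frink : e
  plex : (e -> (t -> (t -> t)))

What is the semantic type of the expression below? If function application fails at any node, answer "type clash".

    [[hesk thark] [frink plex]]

[hesk thark]: thark is (t -> t), hesk is t; result t.
[frink plex]: plex is (e -> (t -> (t -> t))), frink is e; result (t -> (t -> t)).
[[hesk thark] [frink plex]]: [frink plex] is (t -> (t -> t)), [hesk thark] is t; result (t -> t).

(t -> t)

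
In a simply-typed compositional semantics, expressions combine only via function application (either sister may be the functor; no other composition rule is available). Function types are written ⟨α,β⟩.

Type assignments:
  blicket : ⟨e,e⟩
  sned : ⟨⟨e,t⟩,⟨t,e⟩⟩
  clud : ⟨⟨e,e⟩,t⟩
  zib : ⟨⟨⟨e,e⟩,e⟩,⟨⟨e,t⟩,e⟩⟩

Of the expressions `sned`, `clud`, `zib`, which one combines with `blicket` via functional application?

clud

sned : ⟨⟨e,t⟩,⟨t,e⟩⟩ — blicket needs e; sned needs ⟨e,t⟩; neither fits.
clud — combines: clud : ⟨⟨e,e⟩,t⟩ takes blicket : ⟨e,e⟩ as argument, giving t.
zib : ⟨⟨⟨e,e⟩,e⟩,⟨⟨e,t⟩,e⟩⟩ — blicket needs e; zib needs ⟨⟨e,e⟩,e⟩; neither fits.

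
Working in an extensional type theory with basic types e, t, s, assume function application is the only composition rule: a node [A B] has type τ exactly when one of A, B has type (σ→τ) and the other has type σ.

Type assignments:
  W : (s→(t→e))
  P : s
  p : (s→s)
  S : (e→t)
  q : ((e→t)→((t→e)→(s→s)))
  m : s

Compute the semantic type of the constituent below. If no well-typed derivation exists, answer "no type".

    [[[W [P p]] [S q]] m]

s

[P p]: (s→s) applied to s yields s.
[W [P p]]: (s→(t→e)) applied to s yields (t→e).
[S q]: ((e→t)→((t→e)→(s→s))) applied to (e→t) yields ((t→e)→(s→s)).
[[W [P p]] [S q]]: ((t→e)→(s→s)) applied to (t→e) yields (s→s).
[[[W [P p]] [S q]] m]: (s→s) applied to s yields s.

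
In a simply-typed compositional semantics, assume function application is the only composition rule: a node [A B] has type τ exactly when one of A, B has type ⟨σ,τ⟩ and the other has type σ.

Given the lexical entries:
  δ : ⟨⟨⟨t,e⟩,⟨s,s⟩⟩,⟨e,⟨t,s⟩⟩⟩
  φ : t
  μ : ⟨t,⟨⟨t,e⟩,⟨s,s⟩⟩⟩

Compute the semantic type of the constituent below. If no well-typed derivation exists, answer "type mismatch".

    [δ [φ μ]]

[φ μ]: μ is ⟨t,⟨⟨t,e⟩,⟨s,s⟩⟩⟩, φ is t; result ⟨⟨t,e⟩,⟨s,s⟩⟩.
[δ [φ μ]]: δ is ⟨⟨⟨t,e⟩,⟨s,s⟩⟩,⟨e,⟨t,s⟩⟩⟩, [φ μ] is ⟨⟨t,e⟩,⟨s,s⟩⟩; result ⟨e,⟨t,s⟩⟩.

⟨e,⟨t,s⟩⟩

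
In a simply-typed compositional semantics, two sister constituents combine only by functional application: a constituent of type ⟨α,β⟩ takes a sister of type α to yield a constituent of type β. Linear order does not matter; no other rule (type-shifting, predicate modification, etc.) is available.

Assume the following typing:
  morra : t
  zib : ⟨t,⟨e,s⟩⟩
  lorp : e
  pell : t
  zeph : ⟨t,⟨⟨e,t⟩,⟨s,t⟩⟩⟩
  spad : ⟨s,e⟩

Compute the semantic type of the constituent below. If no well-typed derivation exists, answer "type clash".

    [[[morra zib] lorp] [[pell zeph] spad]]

type clash

[morra zib]: zib is ⟨t,⟨e,s⟩⟩, morra is t; result ⟨e,s⟩.
[[morra zib] lorp]: [morra zib] is ⟨e,s⟩, lorp is e; result s.
[pell zeph]: zeph is ⟨t,⟨⟨e,t⟩,⟨s,t⟩⟩⟩, pell is t; result ⟨⟨e,t⟩,⟨s,t⟩⟩.
At [[pell zeph] spad]: neither ⟨⟨e,t⟩,⟨s,t⟩⟩ nor ⟨s,e⟩ can take the other as argument; the node is ill-typed.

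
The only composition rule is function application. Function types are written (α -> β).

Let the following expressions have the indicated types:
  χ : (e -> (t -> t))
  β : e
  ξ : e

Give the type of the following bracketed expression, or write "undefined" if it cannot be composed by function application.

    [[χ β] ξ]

undefined

[χ β]: (e -> (t -> t)) applied to e yields (t -> t).
At [[χ β] ξ]: neither (t -> t) nor e can take the other as argument; the node is ill-typed.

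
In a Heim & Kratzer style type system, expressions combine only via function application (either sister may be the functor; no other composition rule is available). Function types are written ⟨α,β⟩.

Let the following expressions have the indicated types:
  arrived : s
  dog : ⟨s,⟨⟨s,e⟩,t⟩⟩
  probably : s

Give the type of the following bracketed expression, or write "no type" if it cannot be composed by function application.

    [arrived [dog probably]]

no type

[dog probably]: ⟨s,⟨⟨s,e⟩,t⟩⟩ applied to s yields ⟨⟨s,e⟩,t⟩.
At [arrived [dog probably]]: neither s nor ⟨⟨s,e⟩,t⟩ can take the other as argument; the node is ill-typed.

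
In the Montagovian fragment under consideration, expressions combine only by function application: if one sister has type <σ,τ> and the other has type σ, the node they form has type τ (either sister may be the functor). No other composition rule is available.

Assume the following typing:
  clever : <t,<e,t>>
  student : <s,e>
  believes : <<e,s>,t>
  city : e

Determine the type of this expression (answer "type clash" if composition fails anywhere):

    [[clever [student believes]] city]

[student believes]: <s,e> and <<e,s>,t> cannot combine by function application — type clash.

type clash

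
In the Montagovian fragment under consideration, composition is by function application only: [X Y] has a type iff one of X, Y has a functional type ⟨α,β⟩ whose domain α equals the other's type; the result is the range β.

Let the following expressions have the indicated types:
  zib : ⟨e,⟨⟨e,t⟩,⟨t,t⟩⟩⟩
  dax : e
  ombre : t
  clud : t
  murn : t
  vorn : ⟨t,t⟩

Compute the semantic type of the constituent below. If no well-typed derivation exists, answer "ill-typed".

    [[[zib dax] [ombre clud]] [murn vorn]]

[zib dax] — zib of type ⟨e,⟨⟨e,t⟩,⟨t,t⟩⟩⟩ combines with dax of type e: type ⟨⟨e,t⟩,⟨t,t⟩⟩.
At [ombre clud]: neither t nor t can take the other as argument; the node is ill-typed.

ill-typed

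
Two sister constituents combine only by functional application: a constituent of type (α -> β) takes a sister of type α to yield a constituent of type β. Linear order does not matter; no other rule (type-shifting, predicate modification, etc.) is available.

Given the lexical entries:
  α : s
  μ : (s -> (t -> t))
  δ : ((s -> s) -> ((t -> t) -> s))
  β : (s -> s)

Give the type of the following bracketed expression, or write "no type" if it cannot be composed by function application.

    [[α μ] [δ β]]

[α μ]: (s -> (t -> t)) applied to s yields (t -> t).
[δ β]: ((s -> s) -> ((t -> t) -> s)) applied to (s -> s) yields ((t -> t) -> s).
[[α μ] [δ β]]: ((t -> t) -> s) applied to (t -> t) yields s.

s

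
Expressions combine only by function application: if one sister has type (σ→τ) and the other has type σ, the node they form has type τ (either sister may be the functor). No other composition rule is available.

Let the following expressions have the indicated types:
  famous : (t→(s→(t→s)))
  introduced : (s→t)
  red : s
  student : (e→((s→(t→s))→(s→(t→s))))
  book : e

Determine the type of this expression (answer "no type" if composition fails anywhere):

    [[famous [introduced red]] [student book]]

(s→(t→s))

[introduced red]: functor introduced : (s→t), argument red : s; result t.
[famous [introduced red]]: functor famous : (t→(s→(t→s))), argument [introduced red] : t; result (s→(t→s)).
[student book]: functor student : (e→((s→(t→s))→(s→(t→s)))), argument book : e; result ((s→(t→s))→(s→(t→s))).
[[famous [introduced red]] [student book]]: functor [student book] : ((s→(t→s))→(s→(t→s))), argument [famous [introduced red]] : (s→(t→s)); result (s→(t→s)).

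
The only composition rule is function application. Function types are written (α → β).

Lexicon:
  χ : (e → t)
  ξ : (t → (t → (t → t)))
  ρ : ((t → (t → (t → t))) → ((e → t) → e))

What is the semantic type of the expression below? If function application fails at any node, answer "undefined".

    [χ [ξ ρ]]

e

[ξ ρ]: ρ is ((t → (t → (t → t))) → ((e → t) → e)), ξ is (t → (t → (t → t))); result ((e → t) → e).
[χ [ξ ρ]]: [ξ ρ] is ((e → t) → e), χ is (e → t); result e.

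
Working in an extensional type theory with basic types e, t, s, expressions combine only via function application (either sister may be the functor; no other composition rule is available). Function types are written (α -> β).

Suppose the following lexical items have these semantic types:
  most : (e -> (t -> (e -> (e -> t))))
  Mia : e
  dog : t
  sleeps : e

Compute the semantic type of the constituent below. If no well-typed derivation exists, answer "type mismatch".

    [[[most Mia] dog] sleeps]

(e -> t)

At [most Mia], most : (e -> (t -> (e -> (e -> t)))) takes Mia : e, giving (t -> (e -> (e -> t))).
At [[most Mia] dog], [most Mia] : (t -> (e -> (e -> t))) takes dog : t, giving (e -> (e -> t)).
At [[[most Mia] dog] sleeps], [[most Mia] dog] : (e -> (e -> t)) takes sleeps : e, giving (e -> t).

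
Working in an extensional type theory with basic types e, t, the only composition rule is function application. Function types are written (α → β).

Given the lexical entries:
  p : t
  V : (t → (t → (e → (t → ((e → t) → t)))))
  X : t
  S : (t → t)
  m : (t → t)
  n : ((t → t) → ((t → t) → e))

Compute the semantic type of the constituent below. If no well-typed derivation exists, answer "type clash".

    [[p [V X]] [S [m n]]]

(t → ((e → t) → t))

[V X] — V of type (t → (t → (e → (t → ((e → t) → t))))) combines with X of type t: type (t → (e → (t → ((e → t) → t)))).
[p [V X]] — [V X] of type (t → (e → (t → ((e → t) → t)))) combines with p of type t: type (e → (t → ((e → t) → t))).
[m n] — n of type ((t → t) → ((t → t) → e)) combines with m of type (t → t): type ((t → t) → e).
[S [m n]] — [m n] of type ((t → t) → e) combines with S of type (t → t): type e.
[[p [V X]] [S [m n]]] — [p [V X]] of type (e → (t → ((e → t) → t))) combines with [S [m n]] of type e: type (t → ((e → t) → t)).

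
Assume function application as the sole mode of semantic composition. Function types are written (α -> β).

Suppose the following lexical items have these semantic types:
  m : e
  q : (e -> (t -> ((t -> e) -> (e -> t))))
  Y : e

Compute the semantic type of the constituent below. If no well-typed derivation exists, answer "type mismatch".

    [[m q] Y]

type mismatch

[m q] — q of type (e -> (t -> ((t -> e) -> (e -> t)))) combines with m of type e: type (t -> ((t -> e) -> (e -> t))).
[[m q] Y]: (t -> ((t -> e) -> (e -> t))) and e cannot combine by function application — type clash.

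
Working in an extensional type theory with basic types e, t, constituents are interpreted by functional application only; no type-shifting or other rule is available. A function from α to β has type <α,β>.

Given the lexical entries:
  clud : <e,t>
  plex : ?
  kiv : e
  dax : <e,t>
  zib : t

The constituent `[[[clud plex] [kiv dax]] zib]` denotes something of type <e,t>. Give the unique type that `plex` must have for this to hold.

<<e,t>,<t,<t,<e,t>>>>

For [[[clud plex] [kiv dax]] zib] to have type <e,t> with zib of type t, [[clud plex] [kiv dax]] must be the function: [[clud plex] [kiv dax]] : <t,<e,t>>.
For [[clud plex] [kiv dax]] to have type <t,<e,t>> with [kiv dax] of type t, [clud plex] must be the function: [clud plex] : <t,<t,<e,t>>>.
For [clud plex] to have type <t,<t,<e,t>>> with clud of type <e,t>, plex must be the function: plex : <<e,t>,<t,<t,<e,t>>>>.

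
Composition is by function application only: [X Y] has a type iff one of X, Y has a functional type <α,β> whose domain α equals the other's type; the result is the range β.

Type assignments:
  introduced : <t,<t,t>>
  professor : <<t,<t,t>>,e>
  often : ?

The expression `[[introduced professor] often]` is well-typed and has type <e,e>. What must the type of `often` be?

[[introduced professor] often] is required to be <e,e>. [introduced professor] : e cannot yield <e,e> as functor, so often : <e,<e,e>>.

<e,<e,e>>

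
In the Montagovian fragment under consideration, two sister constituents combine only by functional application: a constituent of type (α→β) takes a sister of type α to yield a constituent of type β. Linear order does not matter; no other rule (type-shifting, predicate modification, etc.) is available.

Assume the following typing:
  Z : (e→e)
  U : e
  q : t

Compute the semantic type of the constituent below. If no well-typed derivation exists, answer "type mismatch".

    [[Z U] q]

At [Z U], Z : (e→e) takes U : e, giving e.
[[Z U] q]: e and t cannot combine by function application — type clash.

type mismatch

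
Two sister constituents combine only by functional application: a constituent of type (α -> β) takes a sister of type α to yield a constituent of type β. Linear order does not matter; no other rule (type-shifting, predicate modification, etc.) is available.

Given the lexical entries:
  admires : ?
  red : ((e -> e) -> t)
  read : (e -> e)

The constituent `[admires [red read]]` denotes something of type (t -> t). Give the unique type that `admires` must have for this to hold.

(t -> (t -> t))

For [admires [red read]] to have type (t -> t) with [red read] of type t, admires must be the function: admires : (t -> (t -> t)).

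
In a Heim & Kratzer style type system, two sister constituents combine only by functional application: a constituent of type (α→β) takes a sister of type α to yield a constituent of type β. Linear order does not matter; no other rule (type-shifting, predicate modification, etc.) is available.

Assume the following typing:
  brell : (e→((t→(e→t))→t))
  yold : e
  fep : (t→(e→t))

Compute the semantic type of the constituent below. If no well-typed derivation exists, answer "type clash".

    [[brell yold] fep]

t

[brell yold] — brell of type (e→((t→(e→t))→t)) combines with yold of type e: type ((t→(e→t))→t).
[[brell yold] fep] — [brell yold] of type ((t→(e→t))→t) combines with fep of type (t→(e→t)): type t.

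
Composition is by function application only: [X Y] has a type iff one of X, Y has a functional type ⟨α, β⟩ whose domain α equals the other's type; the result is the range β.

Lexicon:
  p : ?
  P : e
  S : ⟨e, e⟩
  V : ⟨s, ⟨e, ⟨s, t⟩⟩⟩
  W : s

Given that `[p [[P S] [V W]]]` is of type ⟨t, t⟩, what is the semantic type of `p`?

⟨⟨s, t⟩, ⟨t, t⟩⟩

[p [[P S] [V W]]] must have type ⟨t, t⟩. The sister [[P S] [V W]] has type ⟨s, t⟩; that is not a function onto ⟨t, t⟩, so p must be the functor, of type ⟨⟨s, t⟩, ⟨t, t⟩⟩.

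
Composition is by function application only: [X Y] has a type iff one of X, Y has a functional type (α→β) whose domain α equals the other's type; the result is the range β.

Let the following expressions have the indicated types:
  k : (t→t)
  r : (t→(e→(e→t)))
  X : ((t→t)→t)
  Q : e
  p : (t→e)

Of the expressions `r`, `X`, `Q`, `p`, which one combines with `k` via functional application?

X

r : (t→(e→(e→t))) — neither side's domain matches the other.
X — combines: X : ((t→t)→t) takes k : (t→t) as argument, giving t.
Q : e — neither side's domain matches the other.
p : (t→e) — neither side's domain matches the other.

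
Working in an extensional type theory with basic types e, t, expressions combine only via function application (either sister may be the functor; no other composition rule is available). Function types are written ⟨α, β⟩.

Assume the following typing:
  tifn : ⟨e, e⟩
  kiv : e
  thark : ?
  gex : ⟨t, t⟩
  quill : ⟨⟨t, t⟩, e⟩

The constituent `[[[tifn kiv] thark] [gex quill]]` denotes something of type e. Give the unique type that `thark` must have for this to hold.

⟨e, ⟨e, e⟩⟩

[[[tifn kiv] thark] [gex quill]] must have type e. The sister [gex quill] has type e; that is not a function onto e, so [[tifn kiv] thark] must be the functor, of type ⟨e, e⟩.
[[tifn kiv] thark] must have type ⟨e, e⟩. The sister [tifn kiv] has type e; that is not a function onto ⟨e, e⟩, so thark must be the functor, of type ⟨e, ⟨e, e⟩⟩.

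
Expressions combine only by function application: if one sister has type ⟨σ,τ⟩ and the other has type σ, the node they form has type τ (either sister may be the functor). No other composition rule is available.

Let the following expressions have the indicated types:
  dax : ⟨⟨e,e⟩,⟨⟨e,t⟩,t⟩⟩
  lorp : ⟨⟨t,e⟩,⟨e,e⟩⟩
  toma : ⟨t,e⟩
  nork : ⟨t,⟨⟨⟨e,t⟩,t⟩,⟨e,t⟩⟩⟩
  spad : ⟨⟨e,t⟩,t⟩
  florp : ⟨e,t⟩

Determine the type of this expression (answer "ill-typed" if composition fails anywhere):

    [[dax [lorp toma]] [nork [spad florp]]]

⟨e,t⟩

At [lorp toma], lorp : ⟨⟨t,e⟩,⟨e,e⟩⟩ takes toma : ⟨t,e⟩, giving ⟨e,e⟩.
At [dax [lorp toma]], dax : ⟨⟨e,e⟩,⟨⟨e,t⟩,t⟩⟩ takes [lorp toma] : ⟨e,e⟩, giving ⟨⟨e,t⟩,t⟩.
At [spad florp], spad : ⟨⟨e,t⟩,t⟩ takes florp : ⟨e,t⟩, giving t.
At [nork [spad florp]], nork : ⟨t,⟨⟨⟨e,t⟩,t⟩,⟨e,t⟩⟩⟩ takes [spad florp] : t, giving ⟨⟨⟨e,t⟩,t⟩,⟨e,t⟩⟩.
At [[dax [lorp toma]] [nork [spad florp]]], [nork [spad florp]] : ⟨⟨⟨e,t⟩,t⟩,⟨e,t⟩⟩ takes [dax [lorp toma]] : ⟨⟨e,t⟩,t⟩, giving ⟨e,t⟩.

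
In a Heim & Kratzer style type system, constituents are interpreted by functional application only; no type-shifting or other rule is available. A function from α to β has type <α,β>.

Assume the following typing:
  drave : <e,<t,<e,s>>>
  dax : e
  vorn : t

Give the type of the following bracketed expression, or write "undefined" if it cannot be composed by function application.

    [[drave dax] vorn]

<e,s>

[drave dax]: drave is <e,<t,<e,s>>>, dax is e; result <t,<e,s>>.
[[drave dax] vorn]: [drave dax] is <t,<e,s>>, vorn is t; result <e,s>.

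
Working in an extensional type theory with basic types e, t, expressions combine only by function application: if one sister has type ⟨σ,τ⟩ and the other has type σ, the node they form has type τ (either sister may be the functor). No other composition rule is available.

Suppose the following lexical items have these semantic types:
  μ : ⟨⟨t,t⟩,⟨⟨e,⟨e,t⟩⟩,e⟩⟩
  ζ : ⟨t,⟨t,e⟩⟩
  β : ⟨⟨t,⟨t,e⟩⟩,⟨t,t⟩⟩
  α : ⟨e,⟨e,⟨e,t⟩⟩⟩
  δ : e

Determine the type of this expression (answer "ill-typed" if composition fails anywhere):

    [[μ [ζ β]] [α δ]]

[ζ β]: ⟨⟨t,⟨t,e⟩⟩,⟨t,t⟩⟩ applied to ⟨t,⟨t,e⟩⟩ yields ⟨t,t⟩.
[μ [ζ β]]: ⟨⟨t,t⟩,⟨⟨e,⟨e,t⟩⟩,e⟩⟩ applied to ⟨t,t⟩ yields ⟨⟨e,⟨e,t⟩⟩,e⟩.
[α δ]: ⟨e,⟨e,⟨e,t⟩⟩⟩ applied to e yields ⟨e,⟨e,t⟩⟩.
[[μ [ζ β]] [α δ]]: ⟨⟨e,⟨e,t⟩⟩,e⟩ applied to ⟨e,⟨e,t⟩⟩ yields e.

e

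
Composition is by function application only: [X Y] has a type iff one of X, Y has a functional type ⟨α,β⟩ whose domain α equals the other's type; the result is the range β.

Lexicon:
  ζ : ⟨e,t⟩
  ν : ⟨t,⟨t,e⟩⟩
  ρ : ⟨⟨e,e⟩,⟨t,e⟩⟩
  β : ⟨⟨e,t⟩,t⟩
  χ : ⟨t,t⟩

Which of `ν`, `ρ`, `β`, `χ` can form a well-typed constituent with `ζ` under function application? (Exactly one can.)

β

ν : ⟨t,⟨t,e⟩⟩ — does not combine with ζ.
ρ : ⟨⟨e,e⟩,⟨t,e⟩⟩ — does not combine with ζ.
β — combines: β : ⟨⟨e,t⟩,t⟩ takes ζ : ⟨e,t⟩ as argument, giving t.
χ : ⟨t,t⟩ — does not combine with ζ.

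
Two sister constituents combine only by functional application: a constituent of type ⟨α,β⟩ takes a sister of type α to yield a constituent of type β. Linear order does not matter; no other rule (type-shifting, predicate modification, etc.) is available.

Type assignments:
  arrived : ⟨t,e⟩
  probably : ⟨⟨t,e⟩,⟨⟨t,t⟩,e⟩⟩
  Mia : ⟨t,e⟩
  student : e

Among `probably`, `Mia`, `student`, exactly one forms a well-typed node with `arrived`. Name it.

probably — combines: probably : ⟨⟨t,e⟩,⟨⟨t,t⟩,e⟩⟩ takes arrived : ⟨t,e⟩ as argument, giving ⟨⟨t,t⟩,e⟩.
Mia : ⟨t,e⟩ — arrived needs t; Mia needs t; neither fits.
student : e — arrived needs t; student needs nothing (atomic); neither fits.

probably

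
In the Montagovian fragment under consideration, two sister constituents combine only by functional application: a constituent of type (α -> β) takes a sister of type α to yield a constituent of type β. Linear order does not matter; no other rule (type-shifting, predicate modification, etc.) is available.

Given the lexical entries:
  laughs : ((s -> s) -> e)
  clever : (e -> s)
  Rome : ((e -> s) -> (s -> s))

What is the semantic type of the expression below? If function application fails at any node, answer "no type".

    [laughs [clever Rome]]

e

[clever Rome]: Rome is ((e -> s) -> (s -> s)), clever is (e -> s); result (s -> s).
[laughs [clever Rome]]: laughs is ((s -> s) -> e), [clever Rome] is (s -> s); result e.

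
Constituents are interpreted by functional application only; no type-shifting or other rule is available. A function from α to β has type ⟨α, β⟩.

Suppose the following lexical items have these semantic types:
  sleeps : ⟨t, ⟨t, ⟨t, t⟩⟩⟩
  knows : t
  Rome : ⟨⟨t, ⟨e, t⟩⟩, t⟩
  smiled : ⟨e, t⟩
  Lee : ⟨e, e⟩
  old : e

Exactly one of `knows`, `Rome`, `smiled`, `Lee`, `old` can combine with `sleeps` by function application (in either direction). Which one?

knows

knows — combines: sleeps : ⟨t, ⟨t, ⟨t, t⟩⟩⟩ takes knows : t as argument, giving ⟨t, ⟨t, t⟩⟩.
Rome : ⟨⟨t, ⟨e, t⟩⟩, t⟩ — no; sleeps wants t, and Rome wants ⟨t, ⟨e, t⟩⟩.
smiled : ⟨e, t⟩ — no; sleeps wants t, and smiled wants e.
Lee : ⟨e, e⟩ — no; sleeps wants t, and Lee wants e.
old : e — no; sleeps wants t, and old wants nothing (atomic).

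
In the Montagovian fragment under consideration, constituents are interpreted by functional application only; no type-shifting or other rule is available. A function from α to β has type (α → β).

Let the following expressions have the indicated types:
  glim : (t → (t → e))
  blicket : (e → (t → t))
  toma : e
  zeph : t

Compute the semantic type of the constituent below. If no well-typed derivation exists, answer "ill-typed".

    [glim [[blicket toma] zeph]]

[blicket toma] — blicket of type (e → (t → t)) combines with toma of type e: type (t → t).
[[blicket toma] zeph] — [blicket toma] of type (t → t) combines with zeph of type t: type t.
[glim [[blicket toma] zeph]] — glim of type (t → (t → e)) combines with [[blicket toma] zeph] of type t: type (t → e).

(t → e)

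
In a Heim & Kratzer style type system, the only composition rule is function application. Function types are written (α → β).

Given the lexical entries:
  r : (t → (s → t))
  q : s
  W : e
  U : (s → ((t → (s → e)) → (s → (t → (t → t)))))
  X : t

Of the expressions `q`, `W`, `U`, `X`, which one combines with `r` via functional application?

q : s — neither side's domain matches the other.
W : e — neither side's domain matches the other.
U : (s → ((t → (s → e)) → (s → (t → (t → t))))) — neither side's domain matches the other.
X — combines: r : (t → (s → t)) takes X : t as argument, giving (s → t).

X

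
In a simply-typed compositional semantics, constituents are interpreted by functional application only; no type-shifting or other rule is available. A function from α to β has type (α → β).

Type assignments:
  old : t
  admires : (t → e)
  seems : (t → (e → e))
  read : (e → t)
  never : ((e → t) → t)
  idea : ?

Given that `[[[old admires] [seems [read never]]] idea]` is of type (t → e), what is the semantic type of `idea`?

(e → (t → e))

At [[[old admires] [seems [read never]]] idea] (required: (t → e)): [[old admires] [seems [read never]]] is e, which is not a function with range (t → e); hence idea is the functor — type (e → (t → e)).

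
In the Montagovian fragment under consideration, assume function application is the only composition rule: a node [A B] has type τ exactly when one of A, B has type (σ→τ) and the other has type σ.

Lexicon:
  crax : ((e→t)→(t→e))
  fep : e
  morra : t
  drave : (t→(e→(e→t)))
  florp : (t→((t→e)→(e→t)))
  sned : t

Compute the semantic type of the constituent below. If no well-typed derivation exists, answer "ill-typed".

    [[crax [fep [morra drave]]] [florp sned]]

(e→t)

[morra drave]: (t→(e→(e→t))) applied to t yields (e→(e→t)).
[fep [morra drave]]: (e→(e→t)) applied to e yields (e→t).
[crax [fep [morra drave]]]: ((e→t)→(t→e)) applied to (e→t) yields (t→e).
[florp sned]: (t→((t→e)→(e→t))) applied to t yields ((t→e)→(e→t)).
[[crax [fep [morra drave]]] [florp sned]]: ((t→e)→(e→t)) applied to (t→e) yields (e→t).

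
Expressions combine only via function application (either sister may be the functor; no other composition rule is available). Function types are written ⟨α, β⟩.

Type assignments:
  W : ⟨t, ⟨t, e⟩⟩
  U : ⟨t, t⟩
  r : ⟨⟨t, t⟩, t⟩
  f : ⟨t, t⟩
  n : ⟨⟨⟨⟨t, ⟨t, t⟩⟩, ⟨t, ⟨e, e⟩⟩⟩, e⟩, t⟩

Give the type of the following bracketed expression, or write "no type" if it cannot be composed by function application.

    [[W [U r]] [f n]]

[U r]: r is ⟨⟨t, t⟩, t⟩, U is ⟨t, t⟩; result t.
[W [U r]]: W is ⟨t, ⟨t, e⟩⟩, [U r] is t; result ⟨t, e⟩.
[f n]: ⟨t, t⟩ with ⟨⟨⟨⟨t, ⟨t, t⟩⟩, ⟨t, ⟨e, e⟩⟩⟩, e⟩, t⟩ — neither is a function whose domain matches the other; composition fails here.

no type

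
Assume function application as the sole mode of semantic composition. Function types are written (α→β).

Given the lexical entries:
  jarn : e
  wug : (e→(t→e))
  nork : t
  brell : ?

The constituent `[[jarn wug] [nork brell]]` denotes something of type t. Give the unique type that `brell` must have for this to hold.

(t→((t→e)→t))

[[jarn wug] [nork brell]] is required to be t. [jarn wug] : (t→e) cannot yield t as functor, so [nork brell] : ((t→e)→t).
[nork brell] is required to be ((t→e)→t). nork : t cannot yield ((t→e)→t) as functor, so brell : (t→((t→e)→t)).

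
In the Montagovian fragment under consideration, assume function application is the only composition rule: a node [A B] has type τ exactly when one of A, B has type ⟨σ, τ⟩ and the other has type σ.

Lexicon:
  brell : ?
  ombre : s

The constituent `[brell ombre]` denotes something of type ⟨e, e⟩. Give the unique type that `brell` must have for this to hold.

⟨s, ⟨e, e⟩⟩

For [brell ombre] to have type ⟨e, e⟩ with ombre of type s, brell must be the function: brell : ⟨s, ⟨e, e⟩⟩.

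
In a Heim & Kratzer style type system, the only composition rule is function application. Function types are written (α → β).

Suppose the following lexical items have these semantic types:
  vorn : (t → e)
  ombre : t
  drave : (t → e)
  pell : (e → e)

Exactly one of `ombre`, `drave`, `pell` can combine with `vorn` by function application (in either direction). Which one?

ombre

ombre — combines: vorn : (t → e) takes ombre : t as argument, giving e.
drave : (t → e) — neither side's domain matches the other.
pell : (e → e) — neither side's domain matches the other.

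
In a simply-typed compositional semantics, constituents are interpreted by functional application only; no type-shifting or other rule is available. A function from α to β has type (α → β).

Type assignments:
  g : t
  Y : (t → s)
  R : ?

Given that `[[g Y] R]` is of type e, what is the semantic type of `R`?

At [[g Y] R] (required: e): [g Y] is s, which is not a function with range e; hence R is the functor — type (s → e).

(s → e)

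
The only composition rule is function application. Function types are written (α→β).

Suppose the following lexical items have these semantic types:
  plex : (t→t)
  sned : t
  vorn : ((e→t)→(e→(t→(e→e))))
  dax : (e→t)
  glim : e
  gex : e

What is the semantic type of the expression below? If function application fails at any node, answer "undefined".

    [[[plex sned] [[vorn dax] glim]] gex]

[plex sned] — plex of type (t→t) combines with sned of type t: type t.
[vorn dax] — vorn of type ((e→t)→(e→(t→(e→e)))) combines with dax of type (e→t): type (e→(t→(e→e))).
[[vorn dax] glim] — [vorn dax] of type (e→(t→(e→e))) combines with glim of type e: type (t→(e→e)).
[[plex sned] [[vorn dax] glim]] — [[vorn dax] glim] of type (t→(e→e)) combines with [plex sned] of type t: type (e→e).
[[[plex sned] [[vorn dax] glim]] gex] — [[plex sned] [[vorn dax] glim]] of type (e→e) combines with gex of type e: type e.

e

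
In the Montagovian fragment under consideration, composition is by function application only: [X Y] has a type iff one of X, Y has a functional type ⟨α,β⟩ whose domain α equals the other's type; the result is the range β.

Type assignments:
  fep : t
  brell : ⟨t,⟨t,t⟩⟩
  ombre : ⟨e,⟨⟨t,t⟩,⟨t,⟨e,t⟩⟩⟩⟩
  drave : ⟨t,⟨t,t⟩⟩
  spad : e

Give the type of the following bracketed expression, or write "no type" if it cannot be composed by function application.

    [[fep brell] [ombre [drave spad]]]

no type

[fep brell]: brell is ⟨t,⟨t,t⟩⟩, fep is t; result ⟨t,t⟩.
[drave spad]: ⟨t,⟨t,t⟩⟩ with e — neither is a function whose domain matches the other; composition fails here.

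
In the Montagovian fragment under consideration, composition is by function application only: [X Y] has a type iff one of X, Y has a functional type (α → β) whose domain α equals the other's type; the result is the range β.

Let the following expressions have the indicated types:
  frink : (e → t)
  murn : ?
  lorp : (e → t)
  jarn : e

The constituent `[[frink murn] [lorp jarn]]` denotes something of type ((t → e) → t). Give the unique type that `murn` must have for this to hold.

For [[frink murn] [lorp jarn]] to have type ((t → e) → t) with [lorp jarn] of type t, [frink murn] must be the function: [frink murn] : (t → ((t → e) → t)).
For [frink murn] to have type (t → ((t → e) → t)) with frink of type (e → t), murn must be the function: murn : ((e → t) → (t → ((t → e) → t))).

((e → t) → (t → ((t → e) → t)))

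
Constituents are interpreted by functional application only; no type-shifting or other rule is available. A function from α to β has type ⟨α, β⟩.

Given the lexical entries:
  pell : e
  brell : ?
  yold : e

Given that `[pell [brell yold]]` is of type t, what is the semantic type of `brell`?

⟨e, ⟨e, t⟩⟩

For [pell [brell yold]] to have type t with pell of type e, [brell yold] must be the function: [brell yold] : ⟨e, t⟩.
For [brell yold] to have type ⟨e, t⟩ with yold of type e, brell must be the function: brell : ⟨e, ⟨e, t⟩⟩.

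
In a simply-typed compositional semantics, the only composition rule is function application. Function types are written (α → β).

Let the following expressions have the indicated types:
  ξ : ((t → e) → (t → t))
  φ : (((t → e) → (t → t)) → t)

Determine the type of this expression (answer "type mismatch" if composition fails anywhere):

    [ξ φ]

[ξ φ]: functor φ : (((t → e) → (t → t)) → t), argument ξ : ((t → e) → (t → t)); result t.

t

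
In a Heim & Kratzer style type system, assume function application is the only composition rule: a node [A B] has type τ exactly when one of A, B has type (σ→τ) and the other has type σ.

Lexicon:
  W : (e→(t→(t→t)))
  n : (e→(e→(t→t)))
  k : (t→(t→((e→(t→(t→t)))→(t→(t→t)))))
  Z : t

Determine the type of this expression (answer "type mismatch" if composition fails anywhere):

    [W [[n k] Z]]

type mismatch

At [n k]: neither (e→(e→(t→t))) nor (t→(t→((e→(t→(t→t)))→(t→(t→t))))) can take the other as argument; the node is ill-typed.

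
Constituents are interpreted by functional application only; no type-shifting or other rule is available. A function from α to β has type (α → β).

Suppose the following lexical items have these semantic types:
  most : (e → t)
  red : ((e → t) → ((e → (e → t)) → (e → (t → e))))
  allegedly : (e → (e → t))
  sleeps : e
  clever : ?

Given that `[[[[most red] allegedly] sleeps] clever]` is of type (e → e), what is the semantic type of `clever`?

For [[[[most red] allegedly] sleeps] clever] to have type (e → e) with [[[most red] allegedly] sleeps] of type (t → e), clever must be the function: clever : ((t → e) → (e → e)).

((t → e) → (e → e))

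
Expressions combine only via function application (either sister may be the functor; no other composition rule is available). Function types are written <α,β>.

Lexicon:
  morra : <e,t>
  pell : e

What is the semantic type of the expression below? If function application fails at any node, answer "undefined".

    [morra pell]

[morra pell] — morra of type <e,t> combines with pell of type e: type t.

t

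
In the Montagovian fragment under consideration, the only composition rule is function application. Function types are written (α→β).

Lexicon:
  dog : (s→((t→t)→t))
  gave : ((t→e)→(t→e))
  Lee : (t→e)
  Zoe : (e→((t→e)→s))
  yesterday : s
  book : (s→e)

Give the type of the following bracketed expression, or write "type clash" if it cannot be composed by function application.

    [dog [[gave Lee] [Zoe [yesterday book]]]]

((t→t)→t)

[gave Lee]: functor gave : ((t→e)→(t→e)), argument Lee : (t→e); result (t→e).
[yesterday book]: functor book : (s→e), argument yesterday : s; result e.
[Zoe [yesterday book]]: functor Zoe : (e→((t→e)→s)), argument [yesterday book] : e; result ((t→e)→s).
[[gave Lee] [Zoe [yesterday book]]]: functor [Zoe [yesterday book]] : ((t→e)→s), argument [gave Lee] : (t→e); result s.
[dog [[gave Lee] [Zoe [yesterday book]]]]: functor dog : (s→((t→t)→t)), argument [[gave Lee] [Zoe [yesterday book]]] : s; result ((t→t)→t).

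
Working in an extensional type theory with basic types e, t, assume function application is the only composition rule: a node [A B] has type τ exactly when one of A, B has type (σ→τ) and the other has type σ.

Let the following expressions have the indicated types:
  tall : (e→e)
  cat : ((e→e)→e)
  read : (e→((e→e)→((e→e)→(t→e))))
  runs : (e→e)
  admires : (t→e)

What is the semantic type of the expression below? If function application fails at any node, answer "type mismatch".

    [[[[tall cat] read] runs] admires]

type mismatch

[tall cat]: cat is ((e→e)→e), tall is (e→e); result e.
[[tall cat] read]: read is (e→((e→e)→((e→e)→(t→e)))), [tall cat] is e; result ((e→e)→((e→e)→(t→e))).
[[[tall cat] read] runs]: [[tall cat] read] is ((e→e)→((e→e)→(t→e))), runs is (e→e); result ((e→e)→(t→e)).
[[[[tall cat] read] runs] admires]: ((e→e)→(t→e)) and (t→e) cannot combine by function application — type clash.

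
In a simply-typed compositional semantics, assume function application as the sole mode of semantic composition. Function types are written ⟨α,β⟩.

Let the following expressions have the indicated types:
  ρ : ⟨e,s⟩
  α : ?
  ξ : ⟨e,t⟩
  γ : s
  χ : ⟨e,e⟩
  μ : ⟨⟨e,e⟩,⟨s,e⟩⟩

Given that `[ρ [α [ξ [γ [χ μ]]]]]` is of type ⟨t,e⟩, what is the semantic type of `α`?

For [ρ [α [ξ [γ [χ μ]]]]] to have type ⟨t,e⟩ with ρ of type ⟨e,s⟩, [α [ξ [γ [χ μ]]]] must be the function: [α [ξ [γ [χ μ]]]] : ⟨⟨e,s⟩,⟨t,e⟩⟩.
For [α [ξ [γ [χ μ]]]] to have type ⟨⟨e,s⟩,⟨t,e⟩⟩ with [ξ [γ [χ μ]]] of type t, α must be the function: α : ⟨t,⟨⟨e,s⟩,⟨t,e⟩⟩⟩.

⟨t,⟨⟨e,s⟩,⟨t,e⟩⟩⟩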